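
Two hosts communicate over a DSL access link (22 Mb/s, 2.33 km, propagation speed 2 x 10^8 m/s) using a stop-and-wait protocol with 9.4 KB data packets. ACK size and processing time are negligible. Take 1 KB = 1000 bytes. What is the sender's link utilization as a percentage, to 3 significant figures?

99.3 %

t_tx = L/R = 75200/22000000 = 0.00341818 s.
t_prop = 2330/200000000 = 1.165e-05 s; RTT = 2.33e-05 s.
Cycle = t_tx + RTT = 0.00344148 s.
Utilization = t_tx / cycle = 0.00341818/0.00344148 = 99.3 %.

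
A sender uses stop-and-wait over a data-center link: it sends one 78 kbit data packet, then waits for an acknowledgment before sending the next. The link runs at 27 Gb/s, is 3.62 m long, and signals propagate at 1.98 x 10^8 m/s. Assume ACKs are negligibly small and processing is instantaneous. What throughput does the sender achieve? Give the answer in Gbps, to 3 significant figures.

t_tx = L/R = 78000/27000000000 = 2.88889e-06 s.
t_prop = 3.62/198000000 = 1.82828e-08 s; RTT = 3.65657e-08 s.
Cycle = t_tx + RTT = 2.92545e-06 s.
Throughput = L / cycle = 78000 / 2.92545e-06 = 26.7 Gbps.

26.7 Gbps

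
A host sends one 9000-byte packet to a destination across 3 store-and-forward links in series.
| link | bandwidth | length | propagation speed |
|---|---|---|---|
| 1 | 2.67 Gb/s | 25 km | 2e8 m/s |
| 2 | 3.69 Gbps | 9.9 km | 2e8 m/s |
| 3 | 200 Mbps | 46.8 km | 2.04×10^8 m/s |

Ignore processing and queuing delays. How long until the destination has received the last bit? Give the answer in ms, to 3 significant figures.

L = 9000 × 8 = 72000 bits.
Transmission delays (L/R per hop): 0.0269663, 0.0195122, 0.36 ms; sum = 0.406478 ms.
Propagation delays (d/s per hop): 0.125, 0.0495, 0.229412 ms; sum = 0.403912 ms.
End-to-end = 0.810 ms.

0.810 ms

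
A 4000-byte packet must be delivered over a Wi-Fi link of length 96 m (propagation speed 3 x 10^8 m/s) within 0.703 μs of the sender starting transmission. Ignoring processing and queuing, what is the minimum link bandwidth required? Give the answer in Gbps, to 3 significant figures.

83.6 Gbps

L = 32000 bits.
Propagation delay = 96 / 300000000 = 0.32 μs.
Transmission budget = 0.703 − 0.32 = 0.383 μs.
R ≥ L / t_tx = 32000 bits / 3.83e-07 s = 83.6 Gbps.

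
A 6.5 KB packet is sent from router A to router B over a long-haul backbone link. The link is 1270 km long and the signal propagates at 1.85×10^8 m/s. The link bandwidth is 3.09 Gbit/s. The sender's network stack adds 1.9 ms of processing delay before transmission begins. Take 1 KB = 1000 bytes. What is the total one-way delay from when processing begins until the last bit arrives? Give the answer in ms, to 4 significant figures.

8.782 ms

L = 52000 bits.
Transmission delay = L/R = 52000 / 3090000000 = 0.0168285 ms.
Propagation delay = d/s = 1270000 m / 185000000 m/s = 6.86486 ms.
Plus processing delay 1.9 ms = 1.9 ms.
Total = 8.782 ms.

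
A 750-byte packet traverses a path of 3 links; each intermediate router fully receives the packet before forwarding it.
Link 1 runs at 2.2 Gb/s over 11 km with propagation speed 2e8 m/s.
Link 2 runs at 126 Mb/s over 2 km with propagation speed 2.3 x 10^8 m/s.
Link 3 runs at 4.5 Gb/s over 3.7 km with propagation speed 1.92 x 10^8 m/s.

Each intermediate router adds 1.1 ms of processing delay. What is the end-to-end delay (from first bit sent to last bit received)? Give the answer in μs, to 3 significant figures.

L = 750 × 8 = 6000 bits.
Transmission delays (L/R per hop): 2.72727, 47.619, 1.33333 μs; sum = 51.6797 μs.
Propagation delays (d/s per hop): 55, 8.69565, 19.2708 μs; sum = 82.9665 μs.
Processing at 2 router(s): 2 × 1.1 ms = 2200 μs.
End-to-end = 2330 μs.

2330 μs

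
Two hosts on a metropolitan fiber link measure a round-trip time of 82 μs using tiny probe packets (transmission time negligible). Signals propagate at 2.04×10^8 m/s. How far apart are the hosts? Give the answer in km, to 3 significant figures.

8.36 km

One-way propagation = RTT/2 = 41 μs.
d = s × t = 204000000 × 4.1e-05 = 8.36 km.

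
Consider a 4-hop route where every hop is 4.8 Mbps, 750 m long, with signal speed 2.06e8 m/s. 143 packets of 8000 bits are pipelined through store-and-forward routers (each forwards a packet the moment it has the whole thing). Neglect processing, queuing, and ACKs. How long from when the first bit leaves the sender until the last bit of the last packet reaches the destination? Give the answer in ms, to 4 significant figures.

Per-hop transmission t_tx = L/R = 8000/4800000 = 1.66667 ms.
Per-hop propagation t_prop = 750/206000000 = 0.00364078 ms.
Pipeline fill: first packet needs 4·t_tx to clear all hops; remaining 142 packets each add one t_tx.
Total = (4+143-1)·t_tx + 4·t_prop = 146·1.66667 + 4·0.00364078 = 243.3 ms.

243.3 ms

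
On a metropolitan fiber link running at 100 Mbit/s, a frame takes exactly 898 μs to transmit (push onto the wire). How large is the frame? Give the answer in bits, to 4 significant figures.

89800 bits

L = R × t_tx = 100000000 b/s × 0.000898 s = 89800 bits.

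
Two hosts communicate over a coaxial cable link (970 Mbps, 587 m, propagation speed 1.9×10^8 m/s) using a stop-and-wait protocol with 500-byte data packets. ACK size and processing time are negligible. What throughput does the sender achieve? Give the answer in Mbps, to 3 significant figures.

t_tx = L/R = 4000/970000000 = 4.12371e-06 s.
t_prop = 587/190000000 = 3.08947e-06 s; RTT = 6.17895e-06 s.
Cycle = t_tx + RTT = 1.03027e-05 s.
Throughput = L / cycle = 4000 / 1.03027e-05 = 388 Mbps.

388 Mbps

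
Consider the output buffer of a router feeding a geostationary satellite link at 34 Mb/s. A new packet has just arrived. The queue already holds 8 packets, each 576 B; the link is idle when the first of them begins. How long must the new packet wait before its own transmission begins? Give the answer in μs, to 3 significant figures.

1080 μs

Each queued packet: L/R = 4608/34000000 = 135.529 μs.
8 queued → 1084.24 μs.
Queuing delay = 1080 μs.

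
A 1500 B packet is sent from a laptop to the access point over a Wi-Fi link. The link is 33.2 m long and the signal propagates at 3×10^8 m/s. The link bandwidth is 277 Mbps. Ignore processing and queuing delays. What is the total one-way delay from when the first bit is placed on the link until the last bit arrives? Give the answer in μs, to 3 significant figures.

L = 1500 × 8 = 12000 bits.
Transmission delay = L/R = 12000 / 277000000 = 43.3213 μs.
Propagation delay = d/s = 33.2 m / 300000000 m/s = 0.110667 μs.
Total = 43.4 μs.

43.4 μs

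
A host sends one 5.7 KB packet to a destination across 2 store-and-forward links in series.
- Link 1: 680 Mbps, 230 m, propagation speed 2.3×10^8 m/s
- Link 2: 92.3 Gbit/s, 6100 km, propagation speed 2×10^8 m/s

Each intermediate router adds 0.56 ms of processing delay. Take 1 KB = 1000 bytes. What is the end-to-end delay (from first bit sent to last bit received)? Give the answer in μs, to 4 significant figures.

31130 μs

L = 45600 bits.
Transmission delays (L/R per hop): 67.0588, 0.494041 μs; sum = 67.5529 μs.
Propagation delays (d/s per hop): 1, 30500 μs; sum = 30501 μs.
Processing at 1 router(s): 1 × 0.56 ms = 560 μs.
End-to-end = 31130 μs.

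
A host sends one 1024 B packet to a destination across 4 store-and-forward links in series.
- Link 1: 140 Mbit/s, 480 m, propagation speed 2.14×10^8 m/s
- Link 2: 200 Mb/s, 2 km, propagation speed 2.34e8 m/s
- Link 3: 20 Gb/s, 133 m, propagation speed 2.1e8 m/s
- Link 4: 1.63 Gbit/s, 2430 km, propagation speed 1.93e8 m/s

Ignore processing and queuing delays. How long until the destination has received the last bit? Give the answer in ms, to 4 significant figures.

L = 1024 × 8 = 8192 bits.
Transmission delays (L/R per hop): 0.0585143, 0.04096, 0.0004096, 0.00502577 ms; sum = 0.10491 ms.
Propagation delays (d/s per hop): 0.00224299, 0.00854701, 0.000633333, 12.5907 ms; sum = 12.6021 ms.
End-to-end = 12.71 ms.

12.71 ms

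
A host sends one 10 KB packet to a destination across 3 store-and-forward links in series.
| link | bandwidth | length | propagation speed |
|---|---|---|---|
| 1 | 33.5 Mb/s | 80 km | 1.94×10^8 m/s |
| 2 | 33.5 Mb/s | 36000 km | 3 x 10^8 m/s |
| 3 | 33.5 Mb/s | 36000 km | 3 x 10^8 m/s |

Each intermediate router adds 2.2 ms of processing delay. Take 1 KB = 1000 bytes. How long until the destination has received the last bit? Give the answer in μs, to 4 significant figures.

252000 μs

L = 80000 bits.
Transmission delay per hop = L/R = 80000/33500000 = 2388.06 μs; 3 hops → 7164.18 μs.
Propagation delays (d/s per hop): 412.371, 120000, 120000 μs; sum = 240412 μs.
Processing at 2 router(s): 2 × 2.2 ms = 4400 μs.
End-to-end = 252000 μs.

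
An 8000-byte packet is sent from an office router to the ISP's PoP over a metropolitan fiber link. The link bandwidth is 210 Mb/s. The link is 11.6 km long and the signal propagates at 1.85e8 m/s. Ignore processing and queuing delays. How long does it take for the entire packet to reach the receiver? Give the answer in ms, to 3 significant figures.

0.367 ms

L = 8000 × 8 = 64000 bits.
Transmission delay = L/R = 64000 / 210000000 = 0.304762 ms.
Propagation delay = d/s = 11600 m / 185000000 m/s = 0.0627027 ms.
Total = 0.367 ms.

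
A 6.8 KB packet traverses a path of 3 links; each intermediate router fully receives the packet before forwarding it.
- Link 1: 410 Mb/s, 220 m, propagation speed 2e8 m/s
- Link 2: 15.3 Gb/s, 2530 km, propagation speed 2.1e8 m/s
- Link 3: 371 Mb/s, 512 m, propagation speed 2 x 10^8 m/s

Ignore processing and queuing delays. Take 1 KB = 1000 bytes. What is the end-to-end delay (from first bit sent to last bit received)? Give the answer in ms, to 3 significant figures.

L = 54400 bits.
Transmission delays (L/R per hop): 0.132683, 0.00355556, 0.146631 ms; sum = 0.282869 ms.
Propagation delays (d/s per hop): 0.0011, 12.0476, 0.00256 ms; sum = 12.0513 ms.
End-to-end = 12.3 ms.

12.3 ms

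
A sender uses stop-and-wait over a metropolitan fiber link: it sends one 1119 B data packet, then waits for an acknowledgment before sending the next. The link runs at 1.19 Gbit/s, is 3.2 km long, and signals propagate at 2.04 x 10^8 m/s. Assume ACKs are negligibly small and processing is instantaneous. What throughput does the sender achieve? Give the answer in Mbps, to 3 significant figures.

230 Mbps

t_tx = L/R = 8952/1190000000 = 7.52269e-06 s.
t_prop = 3200/204000000 = 1.56863e-05 s; RTT = 3.13725e-05 s.
Cycle = t_tx + RTT = 3.88952e-05 s.
Throughput = L / cycle = 8952 / 3.88952e-05 = 230 Mbps.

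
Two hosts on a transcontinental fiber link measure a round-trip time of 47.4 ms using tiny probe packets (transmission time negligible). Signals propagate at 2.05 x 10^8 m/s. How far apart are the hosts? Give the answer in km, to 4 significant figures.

One-way propagation = RTT/2 = 23.7 ms.
d = s × t = 2.05e+08 × 0.0237 = 4859 km.

4859 km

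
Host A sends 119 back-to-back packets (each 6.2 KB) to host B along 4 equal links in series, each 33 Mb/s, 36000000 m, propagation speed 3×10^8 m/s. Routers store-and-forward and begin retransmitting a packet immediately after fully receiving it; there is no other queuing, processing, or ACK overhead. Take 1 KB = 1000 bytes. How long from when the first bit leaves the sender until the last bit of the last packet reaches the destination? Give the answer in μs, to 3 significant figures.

Per-hop transmission t_tx = L/R = 49600/33000000 = 1503.03 μs.
Per-hop propagation t_prop = 36000000/300000000 = 120000 μs.
Pipeline fill: first packet needs 4·t_tx to clear all hops; remaining 118 packets each add one t_tx.
Total = (4+119-1)·t_tx + 4·t_prop = 122·1503.03 + 4·120000 = 663000 μs.

663000 μs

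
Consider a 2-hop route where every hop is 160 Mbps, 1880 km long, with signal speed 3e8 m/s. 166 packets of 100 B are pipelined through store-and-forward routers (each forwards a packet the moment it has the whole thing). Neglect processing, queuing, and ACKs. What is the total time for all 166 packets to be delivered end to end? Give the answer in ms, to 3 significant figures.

Per-hop transmission t_tx = L/R = 800/160000000 = 0.005 ms.
Per-hop propagation t_prop = 1880000/300000000 = 6.26667 ms.
Pipeline fill: first packet needs 2·t_tx to clear all hops; remaining 165 packets each add one t_tx.
Total = (2+166-1)·t_tx + 2·t_prop = 167·0.005 + 2·6.26667 = 13.4 ms.

13.4 ms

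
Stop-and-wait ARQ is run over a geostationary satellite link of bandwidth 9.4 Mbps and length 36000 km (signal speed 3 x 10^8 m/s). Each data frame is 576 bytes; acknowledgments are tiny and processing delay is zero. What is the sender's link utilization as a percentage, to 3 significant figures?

0.204 %

t_tx = L/R = 4608/9400000 = 0.000490213 s.
t_prop = 36000000/300000000 = 0.12 s; RTT = 0.24 s.
Cycle = t_tx + RTT = 0.24049 s.
Utilization = t_tx / cycle = 0.000490213/0.24049 = 0.204 %.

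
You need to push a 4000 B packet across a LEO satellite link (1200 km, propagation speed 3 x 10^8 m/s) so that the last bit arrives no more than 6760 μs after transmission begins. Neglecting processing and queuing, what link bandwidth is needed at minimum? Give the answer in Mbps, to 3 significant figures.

L = 32000 bits.
Propagation delay = 1200000 / 300000000 = 4000 μs.
Transmission budget = 6760 − 4000 = 2760 μs.
R ≥ L / t_tx = 32000 bits / 0.00276 s = 11.6 Mbps.

11.6 Mbps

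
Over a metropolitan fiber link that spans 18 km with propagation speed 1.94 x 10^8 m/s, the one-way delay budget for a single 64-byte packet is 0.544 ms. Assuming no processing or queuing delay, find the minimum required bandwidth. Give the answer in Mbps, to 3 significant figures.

1.13 Mbps

L = 512 bits.
Propagation delay = 18000 / 194000000 = 0.0927835 ms.
Transmission budget = 0.544 − 0.0927835 = 0.451216 ms.
R ≥ L / t_tx = 512 bits / 0.000451216 s = 1.13 Mbps.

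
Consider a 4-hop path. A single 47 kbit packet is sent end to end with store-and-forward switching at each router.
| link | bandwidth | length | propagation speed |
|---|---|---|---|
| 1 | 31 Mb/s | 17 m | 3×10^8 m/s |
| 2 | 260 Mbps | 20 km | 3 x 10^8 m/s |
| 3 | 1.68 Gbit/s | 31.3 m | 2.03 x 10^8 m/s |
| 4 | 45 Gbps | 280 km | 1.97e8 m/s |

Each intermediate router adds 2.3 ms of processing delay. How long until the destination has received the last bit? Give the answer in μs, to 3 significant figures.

L = 47000 bits.
Transmission delays (L/R per hop): 1516.13, 180.769, 27.9762, 1.04444 μs; sum = 1725.92 μs.
Propagation delays (d/s per hop): 0.0566667, 66.6667, 0.154187, 1421.32 μs; sum = 1488.2 μs.
Processing at 3 router(s): 3 × 2.3 ms = 6900 μs.
End-to-end = 10100 μs.

10100 μs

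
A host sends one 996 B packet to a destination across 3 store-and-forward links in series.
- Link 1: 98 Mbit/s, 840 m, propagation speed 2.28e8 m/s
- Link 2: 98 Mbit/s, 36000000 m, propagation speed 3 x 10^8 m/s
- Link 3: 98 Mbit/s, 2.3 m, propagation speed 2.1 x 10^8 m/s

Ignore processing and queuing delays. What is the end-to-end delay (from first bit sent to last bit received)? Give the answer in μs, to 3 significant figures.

120000 μs

L = 996 × 8 = 7968 bits.
Transmission delay per hop = L/R = 7968/98000000 = 81.3061 μs; 3 hops → 243.918 μs.
Propagation delays (d/s per hop): 3.68421, 120000, 0.0109524 μs; sum = 120004 μs.
End-to-end = 120000 μs.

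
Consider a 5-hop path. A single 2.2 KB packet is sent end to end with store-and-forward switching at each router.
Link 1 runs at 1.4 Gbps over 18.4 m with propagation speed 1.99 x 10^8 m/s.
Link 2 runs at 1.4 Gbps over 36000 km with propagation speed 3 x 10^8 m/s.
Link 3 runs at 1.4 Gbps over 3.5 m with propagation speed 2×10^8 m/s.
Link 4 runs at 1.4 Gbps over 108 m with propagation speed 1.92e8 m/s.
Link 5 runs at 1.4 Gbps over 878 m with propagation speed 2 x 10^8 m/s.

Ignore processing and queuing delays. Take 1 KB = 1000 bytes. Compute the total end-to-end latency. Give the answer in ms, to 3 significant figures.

L = 17600 bits.
Transmission delay per hop = L/R = 17600/1400000000 = 0.0125714 ms; 5 hops → 0.0628571 ms.
Propagation delays (d/s per hop): 9.24623e-05, 120, 1.75e-05, 0.0005625, 0.00439 ms; sum = 120.005 ms.
End-to-end = 120 ms.

120 ms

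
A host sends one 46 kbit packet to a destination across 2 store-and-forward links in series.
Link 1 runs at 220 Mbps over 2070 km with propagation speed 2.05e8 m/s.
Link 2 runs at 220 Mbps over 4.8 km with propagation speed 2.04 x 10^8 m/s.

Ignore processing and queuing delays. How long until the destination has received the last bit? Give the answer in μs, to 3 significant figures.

10500 μs

L = 46000 bits.
Transmission delay per hop = L/R = 46000/220000000 = 209.091 μs; 2 hops → 418.182 μs.
Propagation delays (d/s per hop): 10097.6, 23.5294 μs; sum = 10121.1 μs.
End-to-end = 10500 μs.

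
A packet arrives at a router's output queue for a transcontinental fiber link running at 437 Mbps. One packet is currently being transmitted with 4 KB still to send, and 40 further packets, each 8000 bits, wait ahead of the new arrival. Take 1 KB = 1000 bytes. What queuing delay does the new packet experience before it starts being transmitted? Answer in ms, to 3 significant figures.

Each queued packet: L/R = 8000/437000000 = 0.0183066 ms.
40 queued → 0.732265 ms.
Plus remaining 32000 bits of current packet: 0.0732265 ms.
Queuing delay = 0.805 ms.

0.805 ms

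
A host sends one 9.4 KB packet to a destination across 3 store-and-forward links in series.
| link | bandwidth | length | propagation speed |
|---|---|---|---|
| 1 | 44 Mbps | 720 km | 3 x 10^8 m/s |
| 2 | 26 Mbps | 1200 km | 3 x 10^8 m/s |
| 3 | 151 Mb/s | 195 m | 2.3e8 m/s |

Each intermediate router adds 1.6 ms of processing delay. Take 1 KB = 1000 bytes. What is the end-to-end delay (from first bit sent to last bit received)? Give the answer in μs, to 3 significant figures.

L = 75200 bits.
Transmission delays (L/R per hop): 1709.09, 2892.31, 498.013 μs; sum = 5099.41 μs.
Propagation delays (d/s per hop): 2400, 4000, 0.847826 μs; sum = 6400.85 μs.
Processing at 2 router(s): 2 × 1.6 ms = 3200 μs.
End-to-end = 14700 μs.

14700 μs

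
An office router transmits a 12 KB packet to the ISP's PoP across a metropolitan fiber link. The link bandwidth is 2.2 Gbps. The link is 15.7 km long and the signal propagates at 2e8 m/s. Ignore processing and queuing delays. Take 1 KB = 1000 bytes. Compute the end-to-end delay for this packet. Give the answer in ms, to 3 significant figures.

0.122 ms

L = 96000 bits.
Transmission delay = L/R = 96000 / 2200000000 = 0.0436364 ms.
Propagation delay = d/s = 15700 m / 200000000 m/s = 0.0785 ms.
Total = 0.122 ms.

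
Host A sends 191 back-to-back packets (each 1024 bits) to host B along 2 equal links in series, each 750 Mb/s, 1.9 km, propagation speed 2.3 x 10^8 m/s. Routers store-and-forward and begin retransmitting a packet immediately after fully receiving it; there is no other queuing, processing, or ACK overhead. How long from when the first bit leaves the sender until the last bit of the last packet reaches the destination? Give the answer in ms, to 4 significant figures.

0.2787 ms

Per-hop transmission t_tx = L/R = 1024/750000000 = 0.00136533 ms.
Per-hop propagation t_prop = 1900/2.3e+08 = 0.00826087 ms.
Pipeline fill: first packet needs 2·t_tx to clear all hops; remaining 190 packets each add one t_tx.
Total = (2+191-1)·t_tx + 2·t_prop = 192·0.00136533 + 2·0.00826087 = 0.2787 ms.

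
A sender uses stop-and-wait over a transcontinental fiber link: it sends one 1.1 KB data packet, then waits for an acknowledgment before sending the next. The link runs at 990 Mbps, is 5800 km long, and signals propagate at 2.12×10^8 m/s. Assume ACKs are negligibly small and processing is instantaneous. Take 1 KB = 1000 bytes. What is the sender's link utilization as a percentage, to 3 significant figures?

0.0162 %

t_tx = L/R = 8800/990000000 = 8.88889e-06 s.
t_prop = 5800000/212000000 = 0.0273585 s; RTT = 0.054717 s.
Cycle = t_tx + RTT = 0.0547259 s.
Utilization = t_tx / cycle = 8.88889e-06/0.0547259 = 0.0162 %.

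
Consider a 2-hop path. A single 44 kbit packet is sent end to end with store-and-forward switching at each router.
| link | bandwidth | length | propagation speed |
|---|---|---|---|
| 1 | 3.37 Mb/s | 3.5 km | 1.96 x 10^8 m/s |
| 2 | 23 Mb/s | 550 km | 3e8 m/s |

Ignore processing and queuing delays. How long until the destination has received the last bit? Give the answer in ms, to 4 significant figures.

L = 44000 bits.
Transmission delays (L/R per hop): 13.0564, 1.91304 ms; sum = 14.9694 ms.
Propagation delays (d/s per hop): 0.0178571, 1.83333 ms; sum = 1.85119 ms.
End-to-end = 16.82 ms.

16.82 ms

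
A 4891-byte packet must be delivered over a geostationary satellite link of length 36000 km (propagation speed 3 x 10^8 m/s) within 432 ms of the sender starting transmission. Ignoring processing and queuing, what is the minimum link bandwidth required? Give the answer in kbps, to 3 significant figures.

L = 39128 bits.
Propagation delay = 36000000 / 300000000 = 120 ms.
Transmission budget = 432 − 120 = 312 ms.
R ≥ L / t_tx = 39128 bits / 0.312 s = 125 kbps.

125 kbps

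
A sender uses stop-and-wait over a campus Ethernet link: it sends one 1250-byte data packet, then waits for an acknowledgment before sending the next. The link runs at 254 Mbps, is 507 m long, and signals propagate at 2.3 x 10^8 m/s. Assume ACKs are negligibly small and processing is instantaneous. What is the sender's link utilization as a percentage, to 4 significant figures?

89.93 %

t_tx = L/R = 10000/254000000 = 3.93701e-05 s.
t_prop = 507/2.3e+08 = 2.20435e-06 s; RTT = 4.4087e-06 s.
Cycle = t_tx + RTT = 4.37788e-05 s.
Utilization = t_tx / cycle = 3.93701e-05/4.37788e-05 = 89.93 %.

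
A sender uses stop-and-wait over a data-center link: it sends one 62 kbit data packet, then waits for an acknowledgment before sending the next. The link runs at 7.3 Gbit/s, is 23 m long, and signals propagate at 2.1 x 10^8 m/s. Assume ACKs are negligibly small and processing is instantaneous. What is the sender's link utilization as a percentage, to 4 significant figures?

t_tx = L/R = 62000/7300000000 = 8.49315e-06 s.
t_prop = 23/210000000 = 1.09524e-07 s; RTT = 2.19048e-07 s.
Cycle = t_tx + RTT = 8.7122e-06 s.
Utilization = t_tx / cycle = 8.49315e-06/8.7122e-06 = 97.49 %.

97.49 %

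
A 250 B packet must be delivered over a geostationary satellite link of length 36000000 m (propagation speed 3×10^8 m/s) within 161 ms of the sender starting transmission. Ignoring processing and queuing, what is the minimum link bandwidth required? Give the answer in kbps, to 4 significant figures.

L = 2000 bits.
Propagation delay = 36000000 / 300000000 = 120 ms.
Transmission budget = 161 − 120 = 41 ms.
R ≥ L / t_tx = 2000 bits / 0.041 s = 48.78 kbps.

48.78 kbps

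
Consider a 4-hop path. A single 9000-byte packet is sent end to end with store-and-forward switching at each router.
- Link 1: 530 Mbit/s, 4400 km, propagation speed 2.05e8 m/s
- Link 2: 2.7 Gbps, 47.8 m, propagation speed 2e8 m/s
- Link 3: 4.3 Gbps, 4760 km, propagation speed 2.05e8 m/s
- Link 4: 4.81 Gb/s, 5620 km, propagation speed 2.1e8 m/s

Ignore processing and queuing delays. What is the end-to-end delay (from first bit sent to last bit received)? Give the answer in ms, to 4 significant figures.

L = 9000 × 8 = 72000 bits.
Transmission delays (L/R per hop): 0.135849, 0.0266667, 0.0167442, 0.0149688 ms; sum = 0.194229 ms.
Propagation delays (d/s per hop): 21.4634, 0.000239, 23.2195, 26.7619 ms; sum = 71.4451 ms.
End-to-end = 71.64 ms.

71.64 ms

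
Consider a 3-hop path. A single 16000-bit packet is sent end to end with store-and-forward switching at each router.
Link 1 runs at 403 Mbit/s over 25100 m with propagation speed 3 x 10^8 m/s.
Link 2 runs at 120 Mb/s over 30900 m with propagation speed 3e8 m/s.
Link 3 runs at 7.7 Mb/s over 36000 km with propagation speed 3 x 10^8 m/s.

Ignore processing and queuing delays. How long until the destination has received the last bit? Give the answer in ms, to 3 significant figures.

Transmission delays (L/R per hop): 0.0397022, 0.133333, 2.07792 ms; sum = 2.25096 ms.
Propagation delays (d/s per hop): 0.0836667, 0.103, 120 ms; sum = 120.187 ms.
End-to-end = 122 ms.

122 ms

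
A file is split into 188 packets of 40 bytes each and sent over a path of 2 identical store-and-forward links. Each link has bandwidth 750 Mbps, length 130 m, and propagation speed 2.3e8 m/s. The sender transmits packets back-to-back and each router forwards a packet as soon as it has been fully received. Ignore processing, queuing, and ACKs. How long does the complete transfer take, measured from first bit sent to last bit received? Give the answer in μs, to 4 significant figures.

81.77 μs

Per-hop transmission t_tx = L/R = 320/750000000 = 0.426667 μs.
Per-hop propagation t_prop = 130/2.3e+08 = 0.565217 μs.
Pipeline fill: first packet needs 2·t_tx to clear all hops; remaining 187 packets each add one t_tx.
Total = (2+188-1)·t_tx + 2·t_prop = 189·0.426667 + 2·0.565217 = 81.77 μs.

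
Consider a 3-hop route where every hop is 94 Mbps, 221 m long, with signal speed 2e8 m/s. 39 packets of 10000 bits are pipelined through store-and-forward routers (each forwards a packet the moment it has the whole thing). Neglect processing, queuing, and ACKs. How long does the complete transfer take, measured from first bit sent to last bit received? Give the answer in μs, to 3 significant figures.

Per-hop transmission t_tx = L/R = 10000/94000000 = 106.383 μs.
Per-hop propagation t_prop = 221/200000000 = 1.105 μs.
Pipeline fill: first packet needs 3·t_tx to clear all hops; remaining 38 packets each add one t_tx.
Total = (3+39-1)·t_tx + 3·t_prop = 41·106.383 + 3·1.105 = 4370 μs.

4370 μs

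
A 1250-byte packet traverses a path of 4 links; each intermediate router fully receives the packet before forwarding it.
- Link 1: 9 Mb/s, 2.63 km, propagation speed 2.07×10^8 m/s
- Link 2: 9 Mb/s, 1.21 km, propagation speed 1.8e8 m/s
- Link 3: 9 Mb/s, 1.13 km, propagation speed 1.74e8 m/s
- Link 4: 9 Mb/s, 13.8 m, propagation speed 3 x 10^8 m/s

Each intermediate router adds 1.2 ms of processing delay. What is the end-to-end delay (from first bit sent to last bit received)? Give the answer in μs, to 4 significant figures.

L = 1250 × 8 = 10000 bits.
Transmission delay per hop = L/R = 10000/9000000 = 1111.11 μs; 4 hops → 4444.44 μs.
Propagation delays (d/s per hop): 12.7053, 6.72222, 6.49425, 0.046 μs; sum = 25.9678 μs.
Processing at 3 router(s): 3 × 1.2 ms = 3600 μs.
End-to-end = 8070 μs.

8070 μs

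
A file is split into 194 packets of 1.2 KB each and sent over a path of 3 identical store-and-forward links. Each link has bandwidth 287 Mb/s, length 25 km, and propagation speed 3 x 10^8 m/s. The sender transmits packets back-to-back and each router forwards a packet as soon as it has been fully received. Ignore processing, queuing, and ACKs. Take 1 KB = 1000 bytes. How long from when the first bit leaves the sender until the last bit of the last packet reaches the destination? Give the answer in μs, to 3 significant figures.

Per-hop transmission t_tx = L/R = 9600/287000000 = 33.4495 μs.
Per-hop propagation t_prop = 25000/300000000 = 83.3333 μs.
Pipeline fill: first packet needs 3·t_tx to clear all hops; remaining 193 packets each add one t_tx.
Total = (3+194-1)·t_tx + 3·t_prop = 196·33.4495 + 3·83.3333 = 6810 μs.

6810 μs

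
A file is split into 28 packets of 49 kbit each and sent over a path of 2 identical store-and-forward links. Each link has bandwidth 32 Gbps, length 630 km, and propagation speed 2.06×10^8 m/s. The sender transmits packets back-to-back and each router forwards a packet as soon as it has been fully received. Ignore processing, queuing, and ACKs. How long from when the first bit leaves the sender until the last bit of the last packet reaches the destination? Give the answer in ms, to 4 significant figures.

Per-hop transmission t_tx = L/R = 49000/32000000000 = 0.00153125 ms.
Per-hop propagation t_prop = 630000/206000000 = 3.05825 ms.
Pipeline fill: first packet needs 2·t_tx to clear all hops; remaining 27 packets each add one t_tx.
Total = (2+28-1)·t_tx + 2·t_prop = 29·0.00153125 + 2·3.05825 = 6.161 ms.

6.161 ms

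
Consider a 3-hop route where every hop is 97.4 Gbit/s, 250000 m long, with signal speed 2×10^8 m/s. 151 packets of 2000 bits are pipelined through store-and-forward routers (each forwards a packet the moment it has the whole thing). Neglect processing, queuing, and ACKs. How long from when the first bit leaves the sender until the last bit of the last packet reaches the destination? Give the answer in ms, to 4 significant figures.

Per-hop transmission t_tx = L/R = 2000/97400000000 = 2.05339e-05 ms.
Per-hop propagation t_prop = 250000/200000000 = 1.25 ms.
Pipeline fill: first packet needs 3·t_tx to clear all hops; remaining 150 packets each add one t_tx.
Total = (3+151-1)·t_tx + 3·t_prop = 153·2.05339e-05 + 3·1.25 = 3.753 ms.

3.753 ms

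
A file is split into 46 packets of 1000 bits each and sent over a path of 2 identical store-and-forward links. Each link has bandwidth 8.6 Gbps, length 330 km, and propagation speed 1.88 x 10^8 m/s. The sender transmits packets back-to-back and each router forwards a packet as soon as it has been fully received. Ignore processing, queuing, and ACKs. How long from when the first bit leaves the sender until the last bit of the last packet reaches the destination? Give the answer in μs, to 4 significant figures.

Per-hop transmission t_tx = L/R = 1000/8600000000 = 0.116279 μs.
Per-hop propagation t_prop = 330000/188000000 = 1755.32 μs.
Pipeline fill: first packet needs 2·t_tx to clear all hops; remaining 45 packets each add one t_tx.
Total = (2+46-1)·t_tx + 2·t_prop = 47·0.116279 + 2·1755.32 = 3516 μs.

3516 μs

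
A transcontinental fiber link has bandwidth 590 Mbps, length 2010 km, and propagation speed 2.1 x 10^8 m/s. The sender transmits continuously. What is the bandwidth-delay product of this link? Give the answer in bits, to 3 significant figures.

5650000 bits

Propagation delay = 2010000 / 210000000 = 0.00957143 s.
BDP = R × t_prop = 590000000 × 0.00957143 = 5647140 bits.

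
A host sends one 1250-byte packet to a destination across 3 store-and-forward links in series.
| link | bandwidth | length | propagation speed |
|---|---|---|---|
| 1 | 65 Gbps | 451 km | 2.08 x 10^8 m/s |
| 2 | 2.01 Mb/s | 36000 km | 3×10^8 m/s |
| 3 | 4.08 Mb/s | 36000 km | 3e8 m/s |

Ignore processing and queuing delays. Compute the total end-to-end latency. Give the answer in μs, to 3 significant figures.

L = 1250 × 8 = 10000 bits.
Transmission delays (L/R per hop): 0.153846, 4975.12, 2450.98 μs; sum = 7426.26 μs.
Propagation delays (d/s per hop): 2168.27, 120000, 120000 μs; sum = 242168 μs.
End-to-end = 250000 μs.

250000 μs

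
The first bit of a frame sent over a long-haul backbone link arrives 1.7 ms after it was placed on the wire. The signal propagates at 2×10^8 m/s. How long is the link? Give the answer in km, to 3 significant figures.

340 km

d = s × t_prop = 200000000 × 0.0017 = 340 km.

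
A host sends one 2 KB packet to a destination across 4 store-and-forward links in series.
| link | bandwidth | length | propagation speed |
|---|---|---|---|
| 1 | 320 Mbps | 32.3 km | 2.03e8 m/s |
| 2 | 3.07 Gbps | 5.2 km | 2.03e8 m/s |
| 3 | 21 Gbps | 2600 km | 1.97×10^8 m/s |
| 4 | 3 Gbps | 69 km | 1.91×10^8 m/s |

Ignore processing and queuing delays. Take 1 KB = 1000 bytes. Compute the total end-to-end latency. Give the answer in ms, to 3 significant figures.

L = 16000 bits.
Transmission delays (L/R per hop): 0.05, 0.00521173, 0.000761905, 0.00533333 ms; sum = 0.061307 ms.
Propagation delays (d/s per hop): 0.159113, 0.0256158, 13.198, 0.361257 ms; sum = 13.744 ms.
End-to-end = 13.8 ms.

13.8 ms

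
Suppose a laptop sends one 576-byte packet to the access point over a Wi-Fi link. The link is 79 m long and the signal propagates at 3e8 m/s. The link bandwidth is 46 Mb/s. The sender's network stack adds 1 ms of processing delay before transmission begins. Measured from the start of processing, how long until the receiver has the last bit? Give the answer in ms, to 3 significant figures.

L = 576 × 8 = 4608 bits.
Transmission delay = L/R = 4608 / 46000000 = 0.100174 ms.
Propagation delay = d/s = 79 m / 300000000 m/s = 0.000263333 ms.
Plus processing delay 1 ms = 1 ms.
Total = 1.10 ms.

1.10 ms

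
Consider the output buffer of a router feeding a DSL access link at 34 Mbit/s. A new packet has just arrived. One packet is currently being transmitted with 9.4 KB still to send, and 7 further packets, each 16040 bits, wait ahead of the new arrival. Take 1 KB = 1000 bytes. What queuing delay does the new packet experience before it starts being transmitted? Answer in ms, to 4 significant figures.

5.514 ms

Each queued packet: L/R = 16040/34000000 = 0.471765 ms.
7 queued → 3.30235 ms.
Plus remaining 75200 bits of current packet: 2.21176 ms.
Queuing delay = 5.514 ms.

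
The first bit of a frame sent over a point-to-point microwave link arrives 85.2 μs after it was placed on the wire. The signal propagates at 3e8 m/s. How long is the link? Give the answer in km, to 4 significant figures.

25.56 km

d = s × t_prop = 300000000 × 8.52e-05 = 25.56 km.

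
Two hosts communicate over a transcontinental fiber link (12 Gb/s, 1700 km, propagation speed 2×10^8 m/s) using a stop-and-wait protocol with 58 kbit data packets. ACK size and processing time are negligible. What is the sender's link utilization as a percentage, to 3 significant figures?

0.0284 %

t_tx = L/R = 58000/12000000000 = 4.83333e-06 s.
t_prop = 1700000/200000000 = 0.0085 s; RTT = 0.017 s.
Cycle = t_tx + RTT = 0.0170048 s.
Utilization = t_tx / cycle = 4.83333e-06/0.0170048 = 0.0284 %.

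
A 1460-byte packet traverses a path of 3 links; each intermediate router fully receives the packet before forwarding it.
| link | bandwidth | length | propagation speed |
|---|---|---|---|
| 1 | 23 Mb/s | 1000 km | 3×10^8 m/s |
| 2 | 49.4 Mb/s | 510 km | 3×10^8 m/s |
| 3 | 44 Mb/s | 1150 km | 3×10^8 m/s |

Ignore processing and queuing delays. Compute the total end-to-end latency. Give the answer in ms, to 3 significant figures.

L = 1460 × 8 = 11680 bits.
Transmission delays (L/R per hop): 0.507826, 0.236437, 0.265455 ms; sum = 1.00972 ms.
Propagation delays (d/s per hop): 3.33333, 1.7, 3.83333 ms; sum = 8.86667 ms.
End-to-end = 9.88 ms.

9.88 ms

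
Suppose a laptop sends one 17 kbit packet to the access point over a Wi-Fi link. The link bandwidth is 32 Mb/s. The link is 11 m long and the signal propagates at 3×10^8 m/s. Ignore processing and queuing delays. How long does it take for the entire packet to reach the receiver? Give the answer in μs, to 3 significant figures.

531 μs

L = 17000 bits.
Transmission delay = L/R = 17000 / 32000000 = 531.25 μs.
Propagation delay = d/s = 11 m / 300000000 m/s = 0.0366667 μs.
Total = 531 μs.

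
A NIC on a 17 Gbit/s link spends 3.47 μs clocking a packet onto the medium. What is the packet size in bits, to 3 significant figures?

59000 bits

L = R × t_tx = 17000000000 b/s × 3.47e-06 s = 58990 bits.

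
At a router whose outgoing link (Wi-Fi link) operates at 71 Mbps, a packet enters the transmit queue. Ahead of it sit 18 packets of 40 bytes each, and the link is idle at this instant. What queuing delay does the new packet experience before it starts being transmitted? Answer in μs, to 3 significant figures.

81.1 μs

Each queued packet: L/R = 320/71000000 = 4.50704 μs.
18 queued → 81.1268 μs.
Queuing delay = 81.1 μs.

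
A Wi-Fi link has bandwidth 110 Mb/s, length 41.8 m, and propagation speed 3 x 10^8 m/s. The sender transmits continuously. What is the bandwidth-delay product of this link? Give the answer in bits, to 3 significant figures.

15.3 bits

Propagation delay = 41.8 / 300000000 = 1.39333e-07 s.
BDP = R × t_prop = 110000000 × 1.39333e-07 = 15.3267 bits.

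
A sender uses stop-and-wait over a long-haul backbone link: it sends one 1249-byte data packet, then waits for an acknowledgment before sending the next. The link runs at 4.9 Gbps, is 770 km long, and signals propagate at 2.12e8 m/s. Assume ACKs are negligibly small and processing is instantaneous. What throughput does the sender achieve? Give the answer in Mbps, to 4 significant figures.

t_tx = L/R = 9992/4900000000 = 2.03918e-06 s.
t_prop = 770000/212000000 = 0.00363208 s; RTT = 0.00726415 s.
Cycle = t_tx + RTT = 0.00726619 s.
Throughput = L / cycle = 9992 / 0.00726619 = 1.375 Mbps.

1.375 Mbps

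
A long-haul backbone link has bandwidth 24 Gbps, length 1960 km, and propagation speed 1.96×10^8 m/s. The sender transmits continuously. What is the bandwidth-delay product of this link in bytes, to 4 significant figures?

30000000 bytes

Propagation delay = 1960000 / 196000000 = 0.01 s.
BDP = R × t_prop = 24000000000 × 0.01 = 240000000 bits.
In bytes: 240000000/8 = 30000000 bytes.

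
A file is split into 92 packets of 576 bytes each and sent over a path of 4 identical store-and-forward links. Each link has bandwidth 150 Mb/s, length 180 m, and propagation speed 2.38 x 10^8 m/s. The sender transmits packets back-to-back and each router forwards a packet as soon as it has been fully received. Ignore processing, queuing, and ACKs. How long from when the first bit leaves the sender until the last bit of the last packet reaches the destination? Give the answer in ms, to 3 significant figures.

Per-hop transmission t_tx = L/R = 4608/150000000 = 0.03072 ms.
Per-hop propagation t_prop = 180/238000000 = 0.000756303 ms.
Pipeline fill: first packet needs 4·t_tx to clear all hops; remaining 91 packets each add one t_tx.
Total = (4+92-1)·t_tx + 4·t_prop = 95·0.03072 + 4·0.000756303 = 2.92 ms.

2.92 ms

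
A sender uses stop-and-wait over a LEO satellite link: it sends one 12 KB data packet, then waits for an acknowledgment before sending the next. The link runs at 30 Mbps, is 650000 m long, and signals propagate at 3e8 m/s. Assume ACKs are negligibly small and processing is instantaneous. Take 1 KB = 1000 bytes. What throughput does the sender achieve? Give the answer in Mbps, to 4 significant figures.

12.74 Mbps

t_tx = L/R = 96000/30000000 = 0.0032 s.
t_prop = 650000/300000000 = 0.00216667 s; RTT = 0.00433333 s.
Cycle = t_tx + RTT = 0.00753333 s.
Throughput = L / cycle = 96000 / 0.00753333 = 12.74 Mbps.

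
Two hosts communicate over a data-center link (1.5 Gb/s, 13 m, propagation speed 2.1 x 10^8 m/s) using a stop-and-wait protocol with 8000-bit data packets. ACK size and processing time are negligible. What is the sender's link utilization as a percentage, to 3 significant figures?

97.7 %

t_tx = L/R = 8000/1500000000 = 5.33333e-06 s.
t_prop = 13/210000000 = 6.19048e-08 s; RTT = 1.2381e-07 s.
Cycle = t_tx + RTT = 5.45714e-06 s.
Utilization = t_tx / cycle = 5.33333e-06/5.45714e-06 = 97.7 %.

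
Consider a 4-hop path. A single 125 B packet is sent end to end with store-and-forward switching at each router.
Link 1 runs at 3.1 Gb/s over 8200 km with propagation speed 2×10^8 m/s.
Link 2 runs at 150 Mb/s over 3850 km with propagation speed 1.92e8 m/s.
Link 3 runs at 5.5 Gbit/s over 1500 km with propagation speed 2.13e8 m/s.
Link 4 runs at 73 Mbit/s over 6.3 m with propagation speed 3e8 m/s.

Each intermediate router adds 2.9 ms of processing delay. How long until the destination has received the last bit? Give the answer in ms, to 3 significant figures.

L = 125 × 8 = 1000 bits.
Transmission delays (L/R per hop): 0.000322581, 0.00666667, 0.000181818, 0.0136986 ms; sum = 0.0208697 ms.
Propagation delays (d/s per hop): 41, 20.0521, 7.04225, 2.1e-05 ms; sum = 68.0944 ms.
Processing at 3 router(s): 3 × 2.9 ms = 8.7 ms.
End-to-end = 76.8 ms.

76.8 ms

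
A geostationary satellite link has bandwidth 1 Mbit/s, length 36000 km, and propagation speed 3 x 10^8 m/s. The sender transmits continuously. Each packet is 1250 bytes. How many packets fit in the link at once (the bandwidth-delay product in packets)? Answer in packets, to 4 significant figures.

Propagation delay = 36000000 / 300000000 = 0.12 s.
BDP = R × t_prop = 1000000 × 0.12 = 120000 bits.
In packets of 10000 bits: 12.00 packets.

12.00 packets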